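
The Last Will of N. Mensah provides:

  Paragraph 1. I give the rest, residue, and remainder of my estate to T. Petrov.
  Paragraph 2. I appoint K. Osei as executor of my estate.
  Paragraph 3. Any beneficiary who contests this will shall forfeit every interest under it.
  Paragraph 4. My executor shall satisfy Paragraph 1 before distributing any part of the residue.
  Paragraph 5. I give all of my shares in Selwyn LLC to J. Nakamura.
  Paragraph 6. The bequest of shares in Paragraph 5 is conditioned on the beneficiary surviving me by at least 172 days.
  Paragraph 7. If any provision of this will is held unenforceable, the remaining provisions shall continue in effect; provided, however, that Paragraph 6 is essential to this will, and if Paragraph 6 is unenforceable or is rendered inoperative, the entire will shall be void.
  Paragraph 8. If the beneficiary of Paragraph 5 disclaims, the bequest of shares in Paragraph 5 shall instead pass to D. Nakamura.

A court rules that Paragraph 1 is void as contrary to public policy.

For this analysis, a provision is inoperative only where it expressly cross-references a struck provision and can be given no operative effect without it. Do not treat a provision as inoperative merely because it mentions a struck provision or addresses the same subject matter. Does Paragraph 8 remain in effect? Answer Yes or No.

Yes

Paragraph 1 is struck. The only function of Paragraph 4 is the priority direction for Paragraph 1, so it cannot stand once Paragraph 1 is removed. Paragraph 7 makes Paragraph 6 an essential term, but Paragraph 6 is unaffected, so the severability proviso in Paragraph 7 preserves the remaining provisions. That leaves Paragraph 2, Paragraph 3, Paragraph 5, Paragraph 6, Paragraph 7, and Paragraph 8 in effect. Paragraph 8 is among the surviving provisions, so the answer is yes.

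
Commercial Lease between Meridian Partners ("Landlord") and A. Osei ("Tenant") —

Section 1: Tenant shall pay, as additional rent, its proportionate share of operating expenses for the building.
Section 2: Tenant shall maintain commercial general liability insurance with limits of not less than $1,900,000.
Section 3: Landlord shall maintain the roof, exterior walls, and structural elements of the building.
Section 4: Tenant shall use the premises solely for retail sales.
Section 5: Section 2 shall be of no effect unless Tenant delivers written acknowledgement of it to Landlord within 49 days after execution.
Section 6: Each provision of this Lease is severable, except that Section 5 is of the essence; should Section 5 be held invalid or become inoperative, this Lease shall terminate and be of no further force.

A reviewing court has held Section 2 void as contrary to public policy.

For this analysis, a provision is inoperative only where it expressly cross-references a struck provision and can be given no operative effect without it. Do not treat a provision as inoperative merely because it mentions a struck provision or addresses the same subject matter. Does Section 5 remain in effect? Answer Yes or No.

Section 2 is struck. Section 5 merely fixes the acknowledgement condition for Section 2; with Section 2 gone it has nothing to operate on and falls away. Section 6 makes Section 5 an essential term, and Section 5 has been rendered inoperative by the cascade; under Section 6, the entire Lease is therefore void. No provision of the Lease survives. Section 5 is among the inoperative provisions, so the answer is no.

No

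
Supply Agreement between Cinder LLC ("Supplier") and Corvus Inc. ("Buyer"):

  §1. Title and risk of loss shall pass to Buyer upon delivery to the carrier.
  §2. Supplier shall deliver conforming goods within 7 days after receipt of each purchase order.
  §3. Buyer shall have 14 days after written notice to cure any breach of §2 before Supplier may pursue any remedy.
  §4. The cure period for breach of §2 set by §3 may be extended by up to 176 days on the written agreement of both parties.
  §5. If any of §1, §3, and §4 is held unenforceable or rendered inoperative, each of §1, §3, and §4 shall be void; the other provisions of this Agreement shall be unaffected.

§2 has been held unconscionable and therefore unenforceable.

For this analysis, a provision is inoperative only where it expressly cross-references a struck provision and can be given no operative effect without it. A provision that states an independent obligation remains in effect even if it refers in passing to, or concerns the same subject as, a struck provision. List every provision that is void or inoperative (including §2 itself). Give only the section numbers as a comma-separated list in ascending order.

1, 2, 3, 4

§2 is struck. §3 has no operative effect of its own apart from §2 and is therefore inoperative. The whole of §4 is the extension of the cure period for breach of §2, defined by reference to §3, so §4 cannot stand once §3 is removed. §5 declares §1, §3, and §4 mutually dependent; since one of them has fallen, all of them are of no effect. That brings down §1 as well. The remainder continues in force under §5. Only §5 remains in effect.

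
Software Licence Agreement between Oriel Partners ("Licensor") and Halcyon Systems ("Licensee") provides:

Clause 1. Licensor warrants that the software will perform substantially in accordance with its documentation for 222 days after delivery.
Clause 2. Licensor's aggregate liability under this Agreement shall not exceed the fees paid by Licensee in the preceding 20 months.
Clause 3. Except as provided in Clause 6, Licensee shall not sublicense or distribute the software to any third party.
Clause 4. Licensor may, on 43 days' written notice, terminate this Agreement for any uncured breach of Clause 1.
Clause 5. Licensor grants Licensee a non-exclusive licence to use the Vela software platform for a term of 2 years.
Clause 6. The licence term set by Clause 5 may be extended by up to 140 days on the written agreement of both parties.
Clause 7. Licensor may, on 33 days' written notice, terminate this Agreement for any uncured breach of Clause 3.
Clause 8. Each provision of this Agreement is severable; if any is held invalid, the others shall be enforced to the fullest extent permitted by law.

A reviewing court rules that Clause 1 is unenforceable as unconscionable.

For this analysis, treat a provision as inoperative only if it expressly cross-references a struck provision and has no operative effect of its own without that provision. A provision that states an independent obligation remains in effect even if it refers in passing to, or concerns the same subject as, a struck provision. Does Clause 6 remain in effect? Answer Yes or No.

Yes

Clause 1 is struck. Clause 4 operates only by reference to Clause 1, so it falls with Clause 1. Under the severability clause in Clause 8, the remaining provisions continue in force. Clause 2, Clause 3, Clause 5, Clause 6, Clause 7, and Clause 8 remain in effect. Clause 6 is among the surviving provisions, so the answer is yes.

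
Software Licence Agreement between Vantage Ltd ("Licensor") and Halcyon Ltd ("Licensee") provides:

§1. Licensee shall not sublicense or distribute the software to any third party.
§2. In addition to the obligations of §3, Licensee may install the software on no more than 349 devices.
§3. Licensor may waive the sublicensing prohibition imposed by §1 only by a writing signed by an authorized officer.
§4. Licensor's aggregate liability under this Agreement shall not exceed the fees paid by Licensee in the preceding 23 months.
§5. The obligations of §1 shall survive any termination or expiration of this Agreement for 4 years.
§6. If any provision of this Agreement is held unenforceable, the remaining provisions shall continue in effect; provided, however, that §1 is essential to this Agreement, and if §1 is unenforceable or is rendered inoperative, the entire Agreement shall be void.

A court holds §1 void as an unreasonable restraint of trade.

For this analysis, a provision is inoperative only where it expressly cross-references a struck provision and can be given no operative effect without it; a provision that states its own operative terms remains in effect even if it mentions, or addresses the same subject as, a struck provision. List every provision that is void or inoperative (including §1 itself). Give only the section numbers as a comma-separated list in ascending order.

§1 is struck. §3 has no operative effect of its own apart from §1 and is therefore inoperative. §5 merely fixes the survival period for §1; with §1 gone it has nothing to operate on and falls away. §6 makes §1 an essential term, and §1 is the provision held invalid; under §6, the entire Agreement is therefore void. No provision of the Agreement survives.

1, 2, 3, 4, 5, 6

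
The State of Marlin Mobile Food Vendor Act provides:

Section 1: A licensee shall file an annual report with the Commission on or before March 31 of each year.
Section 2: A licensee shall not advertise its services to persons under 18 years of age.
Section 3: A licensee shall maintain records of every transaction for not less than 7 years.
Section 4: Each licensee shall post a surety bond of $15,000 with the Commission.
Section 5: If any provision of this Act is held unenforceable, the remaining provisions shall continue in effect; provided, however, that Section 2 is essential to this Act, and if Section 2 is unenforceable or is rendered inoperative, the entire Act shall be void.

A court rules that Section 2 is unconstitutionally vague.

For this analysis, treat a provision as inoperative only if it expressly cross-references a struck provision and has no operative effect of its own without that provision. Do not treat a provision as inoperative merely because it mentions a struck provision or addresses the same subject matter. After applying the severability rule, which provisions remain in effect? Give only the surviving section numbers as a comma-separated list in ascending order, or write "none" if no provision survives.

Section 2 is struck. No other provision's operative terms depend on Section 2. Section 5 makes Section 2 an essential term, and Section 2 is the provision held invalid; under Section 5, the entire Act is therefore void. No provision of the Act survives.

none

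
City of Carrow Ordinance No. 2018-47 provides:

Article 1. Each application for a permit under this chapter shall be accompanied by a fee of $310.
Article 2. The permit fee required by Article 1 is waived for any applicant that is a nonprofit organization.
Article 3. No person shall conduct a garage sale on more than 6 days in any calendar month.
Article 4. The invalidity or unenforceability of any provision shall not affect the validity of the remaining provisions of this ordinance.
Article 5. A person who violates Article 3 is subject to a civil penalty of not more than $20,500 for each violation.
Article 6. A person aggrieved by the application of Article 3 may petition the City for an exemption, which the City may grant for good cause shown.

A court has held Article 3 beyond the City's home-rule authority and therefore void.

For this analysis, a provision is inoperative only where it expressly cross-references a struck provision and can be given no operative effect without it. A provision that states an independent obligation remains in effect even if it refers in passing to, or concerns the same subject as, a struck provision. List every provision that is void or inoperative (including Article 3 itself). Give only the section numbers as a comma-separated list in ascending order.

3, 5, 6

Article 3 is struck. Article 5 has no operative effect of its own apart from Article 3 and is therefore inoperative. Article 6 merely fixes the exemption procedure for Article 3; with Article 3 gone it has nothing to operate on and falls away. Under the severability clause in Article 4, the remaining provisions continue in force. Article 1, Article 2, and Article 4 remain in effect.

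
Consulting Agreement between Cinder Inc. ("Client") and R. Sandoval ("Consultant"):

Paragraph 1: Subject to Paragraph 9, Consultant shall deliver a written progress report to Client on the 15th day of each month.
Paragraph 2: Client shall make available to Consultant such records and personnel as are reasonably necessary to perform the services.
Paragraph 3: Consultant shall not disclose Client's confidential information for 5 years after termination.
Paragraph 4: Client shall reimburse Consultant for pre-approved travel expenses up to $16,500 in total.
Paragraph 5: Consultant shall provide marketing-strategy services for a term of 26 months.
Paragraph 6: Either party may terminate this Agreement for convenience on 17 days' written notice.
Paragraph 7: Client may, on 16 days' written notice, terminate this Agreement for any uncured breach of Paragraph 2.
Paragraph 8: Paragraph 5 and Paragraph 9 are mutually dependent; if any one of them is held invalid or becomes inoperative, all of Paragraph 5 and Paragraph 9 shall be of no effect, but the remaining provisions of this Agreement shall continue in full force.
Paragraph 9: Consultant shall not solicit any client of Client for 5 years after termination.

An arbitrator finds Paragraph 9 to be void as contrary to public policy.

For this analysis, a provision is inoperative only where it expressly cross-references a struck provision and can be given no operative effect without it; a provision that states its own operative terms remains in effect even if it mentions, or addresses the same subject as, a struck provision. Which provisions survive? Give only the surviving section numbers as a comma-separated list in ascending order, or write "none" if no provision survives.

Paragraph 9 is struck. Although Paragraph 1 refers to Paragraph 9, its operative terms do not depend on Paragraph 9, so it remains in effect. No other provision's operative terms depend on Paragraph 9. Paragraph 8 declares Paragraph 5 and Paragraph 9 mutually dependent; since one of them has fallen, all of them are of no effect. That brings down Paragraph 5 as well. The remainder continues in force under Paragraph 8. That leaves Paragraph 1, Paragraph 2, Paragraph 3, Paragraph 4, Paragraph 6, Paragraph 7, and Paragraph 8 in effect.

1, 2, 3, 4, 6, 7, 8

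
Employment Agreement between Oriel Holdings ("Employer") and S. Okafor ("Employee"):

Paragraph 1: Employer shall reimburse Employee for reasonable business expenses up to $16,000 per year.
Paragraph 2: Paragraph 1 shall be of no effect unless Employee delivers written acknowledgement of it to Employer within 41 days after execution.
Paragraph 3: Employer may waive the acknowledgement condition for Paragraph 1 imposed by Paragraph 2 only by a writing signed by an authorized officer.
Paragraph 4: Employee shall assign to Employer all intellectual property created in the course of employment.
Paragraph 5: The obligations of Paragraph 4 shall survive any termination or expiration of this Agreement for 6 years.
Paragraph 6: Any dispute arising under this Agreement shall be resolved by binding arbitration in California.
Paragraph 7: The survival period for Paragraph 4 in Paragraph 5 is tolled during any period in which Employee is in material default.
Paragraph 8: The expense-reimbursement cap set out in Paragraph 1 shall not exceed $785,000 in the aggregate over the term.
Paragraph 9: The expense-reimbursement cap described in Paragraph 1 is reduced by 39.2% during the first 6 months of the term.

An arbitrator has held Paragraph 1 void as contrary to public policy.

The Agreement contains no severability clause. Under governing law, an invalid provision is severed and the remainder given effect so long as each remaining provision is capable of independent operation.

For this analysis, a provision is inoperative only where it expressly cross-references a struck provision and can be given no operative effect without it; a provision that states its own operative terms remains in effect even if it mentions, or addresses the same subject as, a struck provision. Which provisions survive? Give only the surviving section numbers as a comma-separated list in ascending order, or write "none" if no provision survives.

4, 5, 6, 7

Paragraph 1 is struck. Paragraph 2 merely fixes the acknowledgement condition for Paragraph 1; with Paragraph 1 gone it has nothing to operate on and falls away. Paragraph 8 does nothing except set the aggregate cap on the expense-reimbursement cap by reference to Paragraph 1; with Paragraph 1 gone it has no independent effect and is inoperative. The whole of Paragraph 9 is the introductory reduction to the expense-reimbursement cap, defined by reference to Paragraph 1, so Paragraph 9 cannot stand once Paragraph 1 is removed. The only function of Paragraph 3 is the waiver condition for Paragraph 2, so it cannot stand once Paragraph 2 is removed. With no severability clause, the stated default rule severs what cannot stand and enforces each remaining provision that can operate on its own. The provisions still in force are Paragraph 4, Paragraph 5, Paragraph 6, and Paragraph 7.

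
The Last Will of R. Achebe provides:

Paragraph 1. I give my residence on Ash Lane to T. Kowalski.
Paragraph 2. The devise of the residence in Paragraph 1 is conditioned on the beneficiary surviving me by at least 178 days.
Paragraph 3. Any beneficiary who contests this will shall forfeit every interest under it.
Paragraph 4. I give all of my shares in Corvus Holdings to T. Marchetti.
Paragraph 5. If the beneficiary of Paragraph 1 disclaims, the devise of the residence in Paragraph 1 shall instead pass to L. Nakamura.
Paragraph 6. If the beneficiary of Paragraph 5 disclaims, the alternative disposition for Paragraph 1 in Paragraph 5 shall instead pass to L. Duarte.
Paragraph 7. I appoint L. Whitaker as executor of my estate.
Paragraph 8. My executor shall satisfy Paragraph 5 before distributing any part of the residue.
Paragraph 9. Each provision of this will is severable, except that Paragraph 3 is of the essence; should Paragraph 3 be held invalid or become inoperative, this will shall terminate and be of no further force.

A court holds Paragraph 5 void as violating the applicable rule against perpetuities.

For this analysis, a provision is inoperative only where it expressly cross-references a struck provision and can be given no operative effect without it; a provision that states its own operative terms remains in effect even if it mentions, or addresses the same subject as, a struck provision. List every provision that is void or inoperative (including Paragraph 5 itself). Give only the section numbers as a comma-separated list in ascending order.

5, 6, 8

Paragraph 5 is struck. Paragraph 6 has no operative effect of its own apart from Paragraph 5 and is therefore inoperative. The only function of Paragraph 8 is the priority direction for Paragraph 5, so it cannot stand once Paragraph 5 is removed. Paragraph 9 makes Paragraph 3 an essential term, but Paragraph 3 is unaffected, so the severability proviso in Paragraph 9 preserves the remaining provisions. Paragraph 1, Paragraph 2, Paragraph 3, Paragraph 4, Paragraph 7, and Paragraph 9 remain in effect.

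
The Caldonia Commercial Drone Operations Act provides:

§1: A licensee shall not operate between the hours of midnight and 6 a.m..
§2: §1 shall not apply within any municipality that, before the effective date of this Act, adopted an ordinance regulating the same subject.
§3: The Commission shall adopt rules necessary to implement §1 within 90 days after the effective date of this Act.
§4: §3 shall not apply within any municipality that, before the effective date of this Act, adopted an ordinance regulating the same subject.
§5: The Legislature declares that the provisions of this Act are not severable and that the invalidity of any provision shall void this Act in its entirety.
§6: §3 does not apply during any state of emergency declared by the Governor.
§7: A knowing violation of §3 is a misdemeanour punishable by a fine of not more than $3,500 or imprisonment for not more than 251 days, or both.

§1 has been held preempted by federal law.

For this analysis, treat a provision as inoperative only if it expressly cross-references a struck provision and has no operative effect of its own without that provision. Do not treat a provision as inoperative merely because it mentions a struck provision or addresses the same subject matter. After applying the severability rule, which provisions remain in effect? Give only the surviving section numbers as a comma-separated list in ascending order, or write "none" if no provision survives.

none

§1 is struck. §2 operates only by reference to §1, so it falls with §1. The only function of §3 is the rulemaking mandate for §1, so it cannot stand once §1 is removed. The only function of §4 is the local-preemption carve-out from §3, so it cannot stand once §3 is removed. §6 operates only by reference to §3, so it falls with §3. §7 merely fixes the criminal penalty for violating §3; with §3 gone it has nothing to operate on and falls away. §5 provides that the Act is not severable, so the invalidity of any one provision voids the entire Act. No provision of the Act survives.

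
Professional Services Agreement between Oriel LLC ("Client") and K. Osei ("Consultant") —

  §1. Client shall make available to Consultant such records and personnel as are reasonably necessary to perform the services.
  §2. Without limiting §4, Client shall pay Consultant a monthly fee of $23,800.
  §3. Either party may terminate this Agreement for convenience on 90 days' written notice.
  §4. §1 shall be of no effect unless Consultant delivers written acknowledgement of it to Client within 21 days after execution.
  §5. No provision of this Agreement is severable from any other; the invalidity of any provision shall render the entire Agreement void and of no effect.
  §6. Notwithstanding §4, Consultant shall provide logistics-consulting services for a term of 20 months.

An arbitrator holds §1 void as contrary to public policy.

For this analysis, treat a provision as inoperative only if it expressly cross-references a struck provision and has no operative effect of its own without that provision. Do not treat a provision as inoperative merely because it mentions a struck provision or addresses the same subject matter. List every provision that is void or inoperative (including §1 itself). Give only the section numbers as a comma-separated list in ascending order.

1, 2, 3, 4, 5, 6

§1 is struck. The only function of §4 is the acknowledgement condition for §1, so it cannot stand once §1 is removed. §5 provides that the Agreement is not severable, so the invalidity of any one provision voids the entire Agreement. No provision of the Agreement survives.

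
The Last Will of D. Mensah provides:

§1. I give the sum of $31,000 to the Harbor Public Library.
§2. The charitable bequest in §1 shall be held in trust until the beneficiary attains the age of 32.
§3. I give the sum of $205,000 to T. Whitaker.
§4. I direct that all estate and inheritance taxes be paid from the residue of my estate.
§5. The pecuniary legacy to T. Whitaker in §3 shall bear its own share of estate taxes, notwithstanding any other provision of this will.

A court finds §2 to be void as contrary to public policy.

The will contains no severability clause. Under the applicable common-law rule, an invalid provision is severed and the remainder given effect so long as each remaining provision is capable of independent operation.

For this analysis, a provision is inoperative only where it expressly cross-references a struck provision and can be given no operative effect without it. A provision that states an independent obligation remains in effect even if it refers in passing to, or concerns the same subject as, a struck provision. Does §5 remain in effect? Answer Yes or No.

§2 is struck. Nothing else in the will is defined by reference to §2. Under the stated default rule, only provisions that cannot operate independently fall away; the rest are enforced. That leaves §1, §3, §4, and §5 in effect. §5 is among the surviving provisions, so the answer is yes.

Yes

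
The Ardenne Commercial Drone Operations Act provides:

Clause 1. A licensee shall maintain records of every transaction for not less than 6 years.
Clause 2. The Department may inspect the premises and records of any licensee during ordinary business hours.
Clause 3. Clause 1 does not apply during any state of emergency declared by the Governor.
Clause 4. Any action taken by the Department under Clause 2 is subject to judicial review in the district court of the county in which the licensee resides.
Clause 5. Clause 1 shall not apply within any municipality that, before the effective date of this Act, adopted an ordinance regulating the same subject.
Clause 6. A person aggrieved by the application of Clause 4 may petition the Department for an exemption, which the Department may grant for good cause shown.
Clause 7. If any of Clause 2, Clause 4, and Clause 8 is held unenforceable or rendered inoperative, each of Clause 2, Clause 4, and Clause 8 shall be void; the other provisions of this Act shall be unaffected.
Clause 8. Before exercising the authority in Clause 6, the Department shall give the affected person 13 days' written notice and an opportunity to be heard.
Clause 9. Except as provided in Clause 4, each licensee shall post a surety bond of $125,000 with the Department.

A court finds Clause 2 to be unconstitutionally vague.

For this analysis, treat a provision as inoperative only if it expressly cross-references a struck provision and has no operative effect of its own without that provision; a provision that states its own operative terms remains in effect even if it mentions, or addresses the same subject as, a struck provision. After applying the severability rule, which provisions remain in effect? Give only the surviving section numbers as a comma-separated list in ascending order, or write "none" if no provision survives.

1, 3, 5, 7, 9

Clause 2 is struck. Clause 4 operates only by reference to Clause 2, so it falls with Clause 2. Clause 6 operates only by reference to Clause 4, so it falls with Clause 4. Clause 8 operates only by reference to Clause 6, so it falls with Clause 6. Although Clause 9 refers to Clause 4, its operative terms do not depend on Clause 4, so it remains in effect. Clause 7 declares Clause 2, Clause 4, and Clause 8 mutually dependent; since one of them has fallen, all of them are of no effect. The remainder continues in force under Clause 7. That leaves Clause 1, Clause 3, Clause 5, Clause 7, and Clause 9 in effect.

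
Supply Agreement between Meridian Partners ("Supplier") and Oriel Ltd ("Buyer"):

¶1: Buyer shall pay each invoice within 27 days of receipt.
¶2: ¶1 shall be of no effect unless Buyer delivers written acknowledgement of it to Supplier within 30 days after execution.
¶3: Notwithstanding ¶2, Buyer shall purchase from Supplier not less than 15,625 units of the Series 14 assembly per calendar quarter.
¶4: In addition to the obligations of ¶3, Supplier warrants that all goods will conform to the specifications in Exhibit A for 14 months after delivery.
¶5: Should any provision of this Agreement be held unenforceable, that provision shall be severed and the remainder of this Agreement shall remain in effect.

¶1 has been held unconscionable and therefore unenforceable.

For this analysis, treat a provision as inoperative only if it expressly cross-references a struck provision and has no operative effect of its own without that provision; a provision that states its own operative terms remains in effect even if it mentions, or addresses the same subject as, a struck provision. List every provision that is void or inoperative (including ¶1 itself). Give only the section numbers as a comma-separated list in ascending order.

1, 2

¶1 is struck. ¶2 has no operative effect of its own apart from ¶1 and is therefore inoperative. ¶3 mentions ¶2 but its own obligation stands independently of ¶2, so ¶3 is not affected. Under the severability clause in ¶5, the remaining provisions continue in force. That leaves ¶3, ¶4, and ¶5 in effect.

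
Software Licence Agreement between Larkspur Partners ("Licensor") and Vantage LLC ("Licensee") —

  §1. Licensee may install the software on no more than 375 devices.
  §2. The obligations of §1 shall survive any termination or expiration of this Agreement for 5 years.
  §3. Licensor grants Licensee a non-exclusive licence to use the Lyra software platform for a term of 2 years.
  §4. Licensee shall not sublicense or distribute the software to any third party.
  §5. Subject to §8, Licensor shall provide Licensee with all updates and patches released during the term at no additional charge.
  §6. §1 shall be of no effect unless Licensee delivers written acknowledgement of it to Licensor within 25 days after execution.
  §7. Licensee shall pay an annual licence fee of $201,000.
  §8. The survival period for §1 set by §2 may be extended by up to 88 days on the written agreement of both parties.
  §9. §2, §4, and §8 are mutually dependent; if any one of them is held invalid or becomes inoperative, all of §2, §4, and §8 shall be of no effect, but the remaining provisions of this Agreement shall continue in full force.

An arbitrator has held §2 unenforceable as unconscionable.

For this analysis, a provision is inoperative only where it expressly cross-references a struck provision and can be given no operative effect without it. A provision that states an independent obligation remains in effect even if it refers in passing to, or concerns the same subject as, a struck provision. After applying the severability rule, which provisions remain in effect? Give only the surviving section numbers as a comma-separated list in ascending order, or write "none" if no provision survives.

§2 is struck. The whole of §8 is the extension of the survival period for §1, defined by reference to §2, so §8 cannot stand once §2 is removed. Although §5 refers to §8, its operative terms do not depend on §8, so it remains in effect. §9 declares §2, §4, and §8 mutually dependent; since one of them has fallen, all of them are of no effect. That brings down §4 as well. The remainder continues in force under §9. §1, §3, §5, §6, §7, and §9 remain in effect.

1, 3, 5, 6, 7, 9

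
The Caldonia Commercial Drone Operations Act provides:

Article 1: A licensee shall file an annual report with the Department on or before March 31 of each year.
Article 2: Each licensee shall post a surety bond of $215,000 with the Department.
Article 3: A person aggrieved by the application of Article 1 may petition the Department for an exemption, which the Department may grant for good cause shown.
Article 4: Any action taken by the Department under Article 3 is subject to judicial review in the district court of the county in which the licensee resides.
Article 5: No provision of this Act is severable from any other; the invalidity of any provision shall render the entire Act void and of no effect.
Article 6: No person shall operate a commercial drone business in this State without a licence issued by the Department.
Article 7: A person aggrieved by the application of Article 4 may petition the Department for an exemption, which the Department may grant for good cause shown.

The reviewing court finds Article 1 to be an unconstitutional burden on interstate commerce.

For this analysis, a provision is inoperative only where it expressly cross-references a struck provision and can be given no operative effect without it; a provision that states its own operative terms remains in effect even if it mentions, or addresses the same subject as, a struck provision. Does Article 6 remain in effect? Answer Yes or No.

No

Article 1 is struck. Article 3 has no operative effect of its own apart from Article 1 and is therefore inoperative. Article 4 merely fixes the judicial-review right for Article 3; with Article 3 gone it has nothing to operate on and falls away. The only function of Article 7 is the exemption procedure for Article 4, so it cannot stand once Article 4 is removed. Article 5 provides that the Act is not severable, so the invalidity of any one provision voids the entire Act. No provision of the Act survives. Article 6 is among the inoperative provisions, so the answer is no.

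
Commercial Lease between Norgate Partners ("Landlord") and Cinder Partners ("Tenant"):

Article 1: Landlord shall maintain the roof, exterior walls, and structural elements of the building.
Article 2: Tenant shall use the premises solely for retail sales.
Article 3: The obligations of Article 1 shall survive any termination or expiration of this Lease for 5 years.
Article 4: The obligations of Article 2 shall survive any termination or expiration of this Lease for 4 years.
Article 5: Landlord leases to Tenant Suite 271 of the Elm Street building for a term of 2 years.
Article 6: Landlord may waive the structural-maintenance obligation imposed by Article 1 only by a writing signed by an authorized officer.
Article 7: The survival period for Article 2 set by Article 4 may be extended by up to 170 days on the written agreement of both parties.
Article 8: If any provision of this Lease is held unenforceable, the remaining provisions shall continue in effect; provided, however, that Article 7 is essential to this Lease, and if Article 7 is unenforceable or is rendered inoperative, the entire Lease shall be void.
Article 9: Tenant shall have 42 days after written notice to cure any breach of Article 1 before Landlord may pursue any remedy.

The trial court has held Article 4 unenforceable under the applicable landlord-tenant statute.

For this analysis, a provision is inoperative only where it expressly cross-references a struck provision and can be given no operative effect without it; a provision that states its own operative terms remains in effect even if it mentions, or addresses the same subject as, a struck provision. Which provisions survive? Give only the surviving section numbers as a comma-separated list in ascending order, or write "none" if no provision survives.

Article 4 is struck. Article 7 does nothing except set the extension of the survival period for Article 2 by reference to Article 4; with Article 4 gone it has no independent effect and is inoperative. Article 8 makes Article 7 an essential term, and Article 7 has been rendered inoperative by the cascade; under Article 8, the entire Lease is therefore void. No provision of the Lease survives.

none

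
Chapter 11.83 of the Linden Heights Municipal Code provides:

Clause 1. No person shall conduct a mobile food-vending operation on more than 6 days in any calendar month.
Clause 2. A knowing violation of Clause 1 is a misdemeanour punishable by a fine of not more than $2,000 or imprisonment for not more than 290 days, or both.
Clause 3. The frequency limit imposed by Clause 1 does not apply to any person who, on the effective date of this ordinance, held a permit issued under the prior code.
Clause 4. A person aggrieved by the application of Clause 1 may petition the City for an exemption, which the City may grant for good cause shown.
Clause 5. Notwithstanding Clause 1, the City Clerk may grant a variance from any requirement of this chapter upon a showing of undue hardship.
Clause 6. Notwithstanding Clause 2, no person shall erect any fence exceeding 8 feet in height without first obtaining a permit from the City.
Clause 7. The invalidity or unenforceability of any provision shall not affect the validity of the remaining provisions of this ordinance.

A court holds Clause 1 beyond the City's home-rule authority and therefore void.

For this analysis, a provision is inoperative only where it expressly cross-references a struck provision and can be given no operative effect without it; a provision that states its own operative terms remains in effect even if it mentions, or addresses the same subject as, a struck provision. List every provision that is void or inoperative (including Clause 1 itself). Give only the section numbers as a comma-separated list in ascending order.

Clause 1 is struck. Clause 2 merely fixes the criminal penalty for violating Clause 1; with Clause 1 gone it has nothing to operate on and falls away. Clause 3 operates only by reference to Clause 1, so it falls with Clause 1. Clause 4 operates only by reference to Clause 1, so it falls with Clause 1. Although Clause 5 refers to Clause 1, its operative terms do not depend on Clause 1, so it remains in effect. Clause 6 mentions Clause 2 but its own obligation stands independently of Clause 2, so Clause 6 is not affected. Under the severability clause in Clause 7, the remaining provisions continue in force. The provisions still in force are Clause 5, Clause 6, and Clause 7.

1, 2, 3, 4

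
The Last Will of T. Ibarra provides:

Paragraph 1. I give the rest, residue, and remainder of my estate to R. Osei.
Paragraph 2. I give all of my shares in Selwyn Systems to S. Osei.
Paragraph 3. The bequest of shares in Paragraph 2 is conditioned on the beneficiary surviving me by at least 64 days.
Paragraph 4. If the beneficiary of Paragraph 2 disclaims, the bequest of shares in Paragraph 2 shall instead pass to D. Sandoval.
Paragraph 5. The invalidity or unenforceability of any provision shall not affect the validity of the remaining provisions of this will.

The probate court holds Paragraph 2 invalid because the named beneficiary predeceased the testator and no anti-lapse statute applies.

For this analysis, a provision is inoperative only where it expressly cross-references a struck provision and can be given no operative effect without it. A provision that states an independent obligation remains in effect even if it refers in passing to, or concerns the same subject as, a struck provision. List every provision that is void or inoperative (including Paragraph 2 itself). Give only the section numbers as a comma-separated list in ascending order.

Paragraph 2 is struck. Paragraph 3 operates only by reference to Paragraph 2, so it falls with Paragraph 2. Paragraph 4 operates only by reference to Paragraph 2, so it falls with Paragraph 2. Paragraph 5 is a severability clause and preserves every provision that can still be given independent effect. That leaves Paragraph 1 and Paragraph 5 in effect.

2, 3, 4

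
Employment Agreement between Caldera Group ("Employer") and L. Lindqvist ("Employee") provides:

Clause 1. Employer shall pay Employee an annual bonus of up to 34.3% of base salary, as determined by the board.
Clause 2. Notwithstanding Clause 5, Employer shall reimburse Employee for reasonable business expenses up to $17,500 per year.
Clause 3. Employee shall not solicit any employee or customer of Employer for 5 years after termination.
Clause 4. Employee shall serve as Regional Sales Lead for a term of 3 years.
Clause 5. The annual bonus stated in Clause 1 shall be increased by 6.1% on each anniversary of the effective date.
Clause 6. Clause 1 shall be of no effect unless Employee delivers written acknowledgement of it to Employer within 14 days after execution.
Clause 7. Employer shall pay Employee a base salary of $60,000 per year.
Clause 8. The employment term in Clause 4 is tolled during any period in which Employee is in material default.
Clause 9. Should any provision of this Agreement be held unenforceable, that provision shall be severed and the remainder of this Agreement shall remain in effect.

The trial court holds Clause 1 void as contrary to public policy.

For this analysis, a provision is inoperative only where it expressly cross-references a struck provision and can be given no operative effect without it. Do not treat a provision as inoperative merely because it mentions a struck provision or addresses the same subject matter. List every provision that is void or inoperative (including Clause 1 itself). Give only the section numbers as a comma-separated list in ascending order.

Clause 1 is struck. The whole of Clause 5 is the escalation of the annual bonus, defined by reference to Clause 1, so Clause 5 cannot stand once Clause 1 is removed. Clause 6 operates only by reference to Clause 1, so it falls with Clause 1. Although Clause 2 refers to Clause 5, its operative terms do not depend on Clause 5, so it remains in effect. Clause 9 is a severability clause and preserves every provision that can still be given independent effect. That leaves Clause 2, Clause 3, Clause 4, Clause 7, Clause 8, and Clause 9 in effect.

1, 5, 6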